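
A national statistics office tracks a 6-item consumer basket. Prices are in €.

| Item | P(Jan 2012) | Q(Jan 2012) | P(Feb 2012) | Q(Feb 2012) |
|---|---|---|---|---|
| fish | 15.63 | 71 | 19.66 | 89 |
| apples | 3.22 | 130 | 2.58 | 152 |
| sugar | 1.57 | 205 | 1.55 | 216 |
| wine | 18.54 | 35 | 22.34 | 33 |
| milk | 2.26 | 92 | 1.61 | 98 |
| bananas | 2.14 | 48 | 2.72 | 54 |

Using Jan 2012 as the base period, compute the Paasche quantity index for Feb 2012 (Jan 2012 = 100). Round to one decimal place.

113.2

Paasche quantity index uses current-period prices as weights.
ΣP(Feb 2012)·Q(Feb 2012) = 19.66×89 + 2.58×152 + 1.55×216 + 22.34×33 + 1.61×98 + 2.72×54 = 1749.74 + 392.16 + 334.8 + 737.22 + 157.78 + 146.88 = 3518.58
ΣP(Feb 2012)·Q(Jan 2012) = 19.66×71 + 2.58×130 + 1.55×205 + 22.34×35 + 1.61×92 + 2.72×48 = 1395.86 + 335.4 + 317.75 + 781.9 + 148.12 + 130.56 = 3109.59
Index = 3518.58 / 3109.59 × 100 = 113.1525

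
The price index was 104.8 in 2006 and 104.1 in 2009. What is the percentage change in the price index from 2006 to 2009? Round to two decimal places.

-0.67%

Change = (104.1 − 104.8) / 104.8 × 100
       = -0.7 / 104.8 × 100 = -0.6679%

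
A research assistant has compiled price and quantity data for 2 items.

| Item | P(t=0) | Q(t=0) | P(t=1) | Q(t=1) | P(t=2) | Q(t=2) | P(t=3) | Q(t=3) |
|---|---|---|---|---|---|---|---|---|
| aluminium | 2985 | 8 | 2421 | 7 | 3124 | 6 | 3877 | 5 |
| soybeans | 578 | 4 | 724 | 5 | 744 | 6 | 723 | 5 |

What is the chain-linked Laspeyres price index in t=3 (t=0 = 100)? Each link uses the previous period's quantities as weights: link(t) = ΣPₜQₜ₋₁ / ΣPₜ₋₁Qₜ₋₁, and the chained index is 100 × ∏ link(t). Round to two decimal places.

Link t=0→t=1:
ΣP(t=1)Q(t=0) = 2421×8 + 724×4 = 19368 + 2896 = 22264
ΣP(t=0)Q(t=0) = 2985×8 + 578×4 = 23880 + 2312 = 26192
link = 22264/26192 = 0.850031
Link t=1→t=2:
ΣP(t=2)Q(t=1) = 3124×7 + 744×5 = 21868 + 3720 = 25588
ΣP(t=1)Q(t=1) = 2421×7 + 724×5 = 16947 + 3620 = 20567
link = 25588/20567 = 1.244129
Link t=2→t=3:
ΣP(t=3)Q(t=2) = 3877×6 + 723×6 = 23262 + 4338 = 27600
ΣP(t=2)Q(t=2) = 3124×6 + 744×6 = 18744 + 4464 = 23208
link = 27600/23208 = 1.189245
Chained index = 100 × 0.850031 × 1.244129 × 1.189245 = 125.7683

125.77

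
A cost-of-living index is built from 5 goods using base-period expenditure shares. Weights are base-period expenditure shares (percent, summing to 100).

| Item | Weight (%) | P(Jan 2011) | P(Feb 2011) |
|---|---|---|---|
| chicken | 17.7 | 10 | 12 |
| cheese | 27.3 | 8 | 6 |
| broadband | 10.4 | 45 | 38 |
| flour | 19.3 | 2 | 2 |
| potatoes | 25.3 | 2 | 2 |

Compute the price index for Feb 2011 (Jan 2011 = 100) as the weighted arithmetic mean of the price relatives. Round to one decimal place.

chicken: 17.7 × (12/10) = 17.7 × 1.200000 = 21.2400
cheese: 27.3 × (6/8) = 27.3 × 0.750000 = 20.4750
broadband: 10.4 × (38/45) = 10.4 × 0.844444 = 8.7822
flour: 19.3 × (2/2) = 19.3 × 1.000000 = 19.3000
potatoes: 25.3 × (2/2) = 25.3 × 1.000000 = 25.3000
Index = Σ wᵢ·(p₁ᵢ/p₀ᵢ) = 21.2400 + 20.4750 + 8.7822 + 19.3000 + 25.3000 = 95.0972

95.1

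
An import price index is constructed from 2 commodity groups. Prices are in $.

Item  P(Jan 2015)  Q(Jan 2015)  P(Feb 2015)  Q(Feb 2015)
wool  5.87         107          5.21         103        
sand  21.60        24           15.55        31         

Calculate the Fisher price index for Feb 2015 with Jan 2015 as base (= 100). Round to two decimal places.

80.56

Laspeyres component (base-period weights):
ΣP(Feb 2015)Q(Jan 2015) = 5.21×107 + 15.55×24 = 557.47 + 373.2 = 930.67
ΣP(Jan 2015)Q(Jan 2015) = 5.87×107 + 21.60×24 = 628.09 + 518.4 = 1146.49
L = 930.67 / 1146.49 × 100 = 81.1756
Paasche component (current-period weights):
ΣP(Feb 2015)Q(Feb 2015) = 5.21×103 + 15.55×31 = 536.63 + 482.05 = 1018.68
ΣP(Jan 2015)Q(Feb 2015) = 5.87×103 + 21.60×31 = 604.61 + 669.6 = 1274.21
P = 1018.68 / 1274.21 × 100 = 79.9460
Fisher = √(L × P) = √(81.1756 × 79.9460) = 80.5585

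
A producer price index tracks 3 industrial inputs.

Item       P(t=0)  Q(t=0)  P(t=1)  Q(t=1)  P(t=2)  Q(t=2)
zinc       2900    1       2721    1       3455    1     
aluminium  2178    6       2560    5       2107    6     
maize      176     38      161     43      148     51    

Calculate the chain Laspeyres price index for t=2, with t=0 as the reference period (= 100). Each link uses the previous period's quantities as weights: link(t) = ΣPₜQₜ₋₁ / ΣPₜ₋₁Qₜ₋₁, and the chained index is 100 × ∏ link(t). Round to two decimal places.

Link t=0→t=1:
ΣP(t=1)Q(t=0) = 2721×1 + 2560×6 + 161×38 = 2721 + 15360 + 6118 = 24199
ΣP(t=0)Q(t=0) = 2900×1 + 2178×6 + 176×38 = 2900 + 13068 + 6688 = 22656
link = 24199/22656 = 1.068106
Link t=1→t=2:
ΣP(t=2)Q(t=1) = 3455×1 + 2107×5 + 148×43 = 3455 + 10535 + 6364 = 20354
ΣP(t=1)Q(t=1) = 2721×1 + 2560×5 + 161×43 = 2721 + 12800 + 6923 = 22444
link = 20354/22444 = 0.906879
Chained index = 100 × 1.068106 × 0.906879 = 96.8643

96.86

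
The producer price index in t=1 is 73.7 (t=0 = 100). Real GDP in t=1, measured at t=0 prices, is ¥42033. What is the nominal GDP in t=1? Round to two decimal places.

30978.32

Nominal = Real × (Index/100) = 42033 × (73.7/100)
        = 42033 × 0.737 = 30978.3210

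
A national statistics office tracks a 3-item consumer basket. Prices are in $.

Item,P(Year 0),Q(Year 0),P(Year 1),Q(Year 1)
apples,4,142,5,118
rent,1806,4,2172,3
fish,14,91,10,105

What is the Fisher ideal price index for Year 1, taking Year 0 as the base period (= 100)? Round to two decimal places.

112.25

Laspeyres component (base-period weights):
ΣP(Year 1)Q(Year 0) = 5×142 + 2172×4 + 10×91 = 710 + 8688 + 910 = 10308
ΣP(Year 0)Q(Year 0) = 4×142 + 1806×4 + 14×91 = 568 + 7224 + 1274 = 9066
L = 10308 / 9066 × 100 = 113.6995
Paasche component (current-period weights):
ΣP(Year 1)Q(Year 1) = 5×118 + 2172×3 + 10×105 = 590 + 6516 + 1050 = 8156
ΣP(Year 0)Q(Year 1) = 4×118 + 1806×3 + 14×105 = 472 + 5418 + 1470 = 7360
P = 8156 / 7360 × 100 = 110.8152
Fisher = √(L × P) = √(113.6995 × 110.8152) = 112.2481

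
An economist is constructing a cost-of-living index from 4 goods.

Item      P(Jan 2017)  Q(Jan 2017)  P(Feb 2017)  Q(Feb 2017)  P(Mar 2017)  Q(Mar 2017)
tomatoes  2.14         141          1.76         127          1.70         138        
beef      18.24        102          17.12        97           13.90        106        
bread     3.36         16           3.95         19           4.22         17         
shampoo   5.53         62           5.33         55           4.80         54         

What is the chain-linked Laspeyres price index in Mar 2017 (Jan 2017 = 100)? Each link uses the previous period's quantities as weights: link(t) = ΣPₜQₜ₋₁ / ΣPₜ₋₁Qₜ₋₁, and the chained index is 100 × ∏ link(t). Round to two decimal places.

Link Jan 2017→Feb 2017:
ΣP(Feb 2017)Q(Jan 2017) = 1.76×141 + 17.12×102 + 3.95×16 + 5.33×62 = 248.16 + 1746.24 + 63.2 + 330.46 = 2388.06
ΣP(Jan 2017)Q(Jan 2017) = 2.14×141 + 18.24×102 + 3.36×16 + 5.53×62 = 301.74 + 1860.48 + 53.76 + 342.86 = 2558.84
link = 2388.06/2558.84 = 0.933259
Link Feb 2017→Mar 2017:
ΣP(Mar 2017)Q(Feb 2017) = 1.70×127 + 13.90×97 + 4.22×19 + 4.80×55 = 215.9 + 1348.3 + 80.18 + 264 = 1908.38
ΣP(Feb 2017)Q(Feb 2017) = 1.76×127 + 17.12×97 + 3.95×19 + 5.33×55 = 223.52 + 1660.64 + 75.05 + 293.15 = 2252.36
link = 1908.38/2252.36 = 0.847280
Chained index = 100 × 0.933259 × 0.847280 = 79.0732

79.07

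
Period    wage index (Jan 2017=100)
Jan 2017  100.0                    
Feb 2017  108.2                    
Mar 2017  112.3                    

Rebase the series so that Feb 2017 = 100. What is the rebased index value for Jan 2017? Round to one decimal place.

Rebased(Jan 2017) = 100.0 / 108.2 × 100 = 92.4214

92.4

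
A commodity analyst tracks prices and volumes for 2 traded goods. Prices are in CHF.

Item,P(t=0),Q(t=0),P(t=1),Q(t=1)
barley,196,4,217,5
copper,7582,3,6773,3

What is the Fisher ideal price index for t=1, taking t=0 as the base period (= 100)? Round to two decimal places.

90.13

Laspeyres component (base-period weights):
ΣP(t=1)Q(t=0) = 217×4 + 6773×3 = 868 + 20319 = 21187
ΣP(t=0)Q(t=0) = 196×4 + 7582×3 = 784 + 22746 = 23530
L = 21187 / 23530 × 100 = 90.0425
Paasche component (current-period weights):
ΣP(t=1)Q(t=1) = 217×5 + 6773×3 = 1085 + 20319 = 21404
ΣP(t=0)Q(t=1) = 196×5 + 7582×3 = 980 + 22746 = 23726
P = 21404 / 23726 × 100 = 90.2133
Fisher = √(L × P) = √(90.0425 × 90.2133) = 90.1278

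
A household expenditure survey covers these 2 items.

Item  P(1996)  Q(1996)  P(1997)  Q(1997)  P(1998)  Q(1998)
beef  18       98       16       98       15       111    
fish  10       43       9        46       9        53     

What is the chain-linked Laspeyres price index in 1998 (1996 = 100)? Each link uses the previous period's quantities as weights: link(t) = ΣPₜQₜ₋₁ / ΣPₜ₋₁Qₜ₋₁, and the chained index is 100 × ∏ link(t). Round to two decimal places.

Link 1996→1997:
ΣP(1997)Q(1996) = 16×98 + 9×43 = 1568 + 387 = 1955
ΣP(1996)Q(1996) = 18×98 + 10×43 = 1764 + 430 = 2194
link = 1955/2194 = 0.891067
Link 1997→1998:
ΣP(1998)Q(1997) = 15×98 + 9×46 = 1470 + 414 = 1884
ΣP(1997)Q(1997) = 16×98 + 9×46 = 1568 + 414 = 1982
link = 1884/1982 = 0.950555
Chained index = 100 × 0.891067 × 0.950555 = 84.7008

84.70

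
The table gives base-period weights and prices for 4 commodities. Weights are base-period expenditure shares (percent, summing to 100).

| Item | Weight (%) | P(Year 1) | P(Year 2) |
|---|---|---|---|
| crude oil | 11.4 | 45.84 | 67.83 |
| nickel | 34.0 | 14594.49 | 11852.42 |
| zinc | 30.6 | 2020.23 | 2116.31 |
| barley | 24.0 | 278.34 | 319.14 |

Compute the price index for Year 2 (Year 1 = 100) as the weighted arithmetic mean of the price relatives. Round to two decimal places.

crude oil: 11.4 × (67.83/45.84) = 11.4 × 1.479712 = 16.8687
nickel: 34.0 × (11852.42/14594.49) = 34.0 × 0.812116 = 27.6119
zinc: 30.6 × (2116.31/2020.23) = 30.6 × 1.047559 = 32.0553
barley: 24.0 × (319.14/278.34) = 24.0 × 1.146583 = 27.5180
Index = Σ wᵢ·(p₁ᵢ/p₀ᵢ) = 16.8687 + 27.6119 + 32.0553 + 27.5180 = 104.0540

104.05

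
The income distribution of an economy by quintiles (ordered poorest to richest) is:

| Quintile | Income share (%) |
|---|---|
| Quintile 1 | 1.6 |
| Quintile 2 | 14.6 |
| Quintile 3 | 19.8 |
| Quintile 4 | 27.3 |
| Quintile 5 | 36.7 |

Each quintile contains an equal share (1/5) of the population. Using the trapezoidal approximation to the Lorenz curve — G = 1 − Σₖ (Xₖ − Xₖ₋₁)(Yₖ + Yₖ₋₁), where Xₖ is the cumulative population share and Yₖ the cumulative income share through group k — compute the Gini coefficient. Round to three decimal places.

0.332

Cumulative income shares Yₖ: 0.0160, 0.1620, 0.3600, 0.6330, 1.0000
Σ (Xₖ−Xₖ₋₁)(Yₖ+Yₖ₋₁) = (1/5)(0.0160+0.0000) + (1/5)(0.1620+0.0160) + (1/5)(0.3600+0.1620) + (1/5)(0.6330+0.3600) + (1/5)(1.0000+0.6330)
  = 0.0032 + 0.0356 + 0.1044 + 0.1986 + 0.3266 = 0.6684
G = 1 − 0.6684 = 0.3316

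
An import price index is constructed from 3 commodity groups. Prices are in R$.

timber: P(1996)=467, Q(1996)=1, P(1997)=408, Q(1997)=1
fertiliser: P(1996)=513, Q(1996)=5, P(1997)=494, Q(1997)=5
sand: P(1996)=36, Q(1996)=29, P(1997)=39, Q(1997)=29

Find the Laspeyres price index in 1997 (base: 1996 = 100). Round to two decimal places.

98.36

Laspeyres price index uses base-period quantities as weights.
ΣP(1997)·Q(1996) = 408×1 + 494×5 + 39×29 = 408 + 2470 + 1131 = 4009
ΣP(1996)·Q(1996) = 467×1 + 513×5 + 36×29 = 467 + 2565 + 1044 = 4076
Index = 4009 / 4076 × 100 = 98.3562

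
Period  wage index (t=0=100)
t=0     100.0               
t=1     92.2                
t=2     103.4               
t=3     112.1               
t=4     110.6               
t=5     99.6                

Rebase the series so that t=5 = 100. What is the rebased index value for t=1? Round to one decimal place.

Rebased(t=1) = 92.2 / 99.6 × 100 = 92.5703

92.6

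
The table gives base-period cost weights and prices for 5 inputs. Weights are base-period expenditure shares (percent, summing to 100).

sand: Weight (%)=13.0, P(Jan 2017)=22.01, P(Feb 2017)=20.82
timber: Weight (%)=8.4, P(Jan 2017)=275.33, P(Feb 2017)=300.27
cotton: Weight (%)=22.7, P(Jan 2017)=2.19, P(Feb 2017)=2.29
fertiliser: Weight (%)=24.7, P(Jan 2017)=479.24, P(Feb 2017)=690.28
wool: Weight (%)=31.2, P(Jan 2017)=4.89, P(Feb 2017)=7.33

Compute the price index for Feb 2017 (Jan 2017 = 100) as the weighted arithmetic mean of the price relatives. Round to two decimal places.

sand: 13.0 × (20.82/22.01) = 13.0 × 0.945934 = 12.2971
timber: 8.4 × (300.27/275.33) = 8.4 × 1.090582 = 9.1609
cotton: 22.7 × (2.29/2.19) = 22.7 × 1.045662 = 23.7365
fertiliser: 24.7 × (690.28/479.24) = 24.7 × 1.440364 = 35.5770
wool: 31.2 × (7.33/4.89) = 31.2 × 1.498978 = 46.7681
Index = Σ wᵢ·(p₁ᵢ/p₀ᵢ) = 12.2971 + 9.1609 + 23.7365 + 35.5770 + 46.7681 = 127.5396

127.54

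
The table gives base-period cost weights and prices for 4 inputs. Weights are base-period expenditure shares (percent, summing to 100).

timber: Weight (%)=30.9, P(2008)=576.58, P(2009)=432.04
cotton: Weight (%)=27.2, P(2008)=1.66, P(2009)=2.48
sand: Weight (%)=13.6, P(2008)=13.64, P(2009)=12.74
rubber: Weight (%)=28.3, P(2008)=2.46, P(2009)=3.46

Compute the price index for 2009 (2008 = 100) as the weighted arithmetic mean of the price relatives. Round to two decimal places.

116.30

timber: 30.9 × (432.04/576.58) = 30.9 × 0.749315 = 23.1538
cotton: 27.2 × (2.48/1.66) = 27.2 × 1.493976 = 40.6361
sand: 13.6 × (12.74/13.64) = 13.6 × 0.934018 = 12.7026
rubber: 28.3 × (3.46/2.46) = 28.3 × 1.406504 = 39.8041
Index = Σ wᵢ·(p₁ᵢ/p₀ᵢ) = 23.1538 + 40.6361 + 12.7026 + 39.8041 = 116.2967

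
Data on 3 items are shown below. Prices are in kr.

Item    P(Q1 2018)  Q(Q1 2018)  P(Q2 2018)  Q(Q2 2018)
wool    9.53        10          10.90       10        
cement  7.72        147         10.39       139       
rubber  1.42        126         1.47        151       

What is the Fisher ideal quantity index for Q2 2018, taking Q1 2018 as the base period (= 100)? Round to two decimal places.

97.79

Laspeyres component (base-period weights):
ΣP(Q1 2018)Q(Q2 2018) = 9.53×10 + 7.72×139 + 1.42×151 = 95.3 + 1073.08 + 214.42 = 1382.8
ΣP(Q1 2018)Q(Q1 2018) = 9.53×10 + 7.72×147 + 1.42×126 = 95.3 + 1134.84 + 178.92 = 1409.06
L = 1382.8 / 1409.06 × 100 = 98.1363
Paasche component (current-period weights):
ΣP(Q2 2018)Q(Q2 2018) = 10.90×10 + 10.39×139 + 1.47×151 = 109 + 1444.21 + 221.97 = 1775.18
ΣP(Q2 2018)Q(Q1 2018) = 10.90×10 + 10.39×147 + 1.47×126 = 109 + 1527.33 + 185.22 = 1821.55
P = 1775.18 / 1821.55 × 100 = 97.4544
Fisher = √(L × P) = √(98.1363 × 97.4544) = 97.7948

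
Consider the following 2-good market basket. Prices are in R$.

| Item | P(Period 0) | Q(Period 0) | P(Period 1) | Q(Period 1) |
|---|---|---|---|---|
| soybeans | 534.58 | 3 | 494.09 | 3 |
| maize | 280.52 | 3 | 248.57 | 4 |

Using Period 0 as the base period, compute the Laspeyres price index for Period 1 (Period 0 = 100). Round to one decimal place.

Laspeyres price index uses base-period quantities as weights.
ΣP(Period 1)·Q(Period 0) = 494.09×3 + 248.57×3 = 1482.27 + 745.71 = 2227.98
ΣP(Period 0)·Q(Period 0) = 534.58×3 + 280.52×3 = 1603.74 + 841.56 = 2445.3
Index = 2227.98 / 2445.3 × 100 = 91.1127

91.1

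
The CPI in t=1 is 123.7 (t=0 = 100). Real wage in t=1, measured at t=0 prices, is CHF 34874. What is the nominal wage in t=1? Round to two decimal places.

43139.14

Nominal = Real × (Index/100) = 34874 × (123.7/100)
        = 34874 × 1.237 = 43139.1380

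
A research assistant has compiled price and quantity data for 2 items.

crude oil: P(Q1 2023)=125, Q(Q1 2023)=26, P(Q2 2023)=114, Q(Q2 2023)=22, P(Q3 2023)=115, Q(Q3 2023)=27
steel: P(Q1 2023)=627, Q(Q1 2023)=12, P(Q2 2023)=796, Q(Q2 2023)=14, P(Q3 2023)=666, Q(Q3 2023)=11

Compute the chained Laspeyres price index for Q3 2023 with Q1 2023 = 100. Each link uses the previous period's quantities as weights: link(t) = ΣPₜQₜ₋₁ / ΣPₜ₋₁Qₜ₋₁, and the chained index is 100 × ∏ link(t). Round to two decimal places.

Link Q1 2023→Q2 2023:
ΣP(Q2 2023)Q(Q1 2023) = 114×26 + 796×12 = 2964 + 9552 = 12516
ΣP(Q1 2023)Q(Q1 2023) = 125×26 + 627×12 = 3250 + 7524 = 10774
link = 12516/10774 = 1.161686
Link Q2 2023→Q3 2023:
ΣP(Q3 2023)Q(Q2 2023) = 115×22 + 666×14 = 2530 + 9324 = 11854
ΣP(Q2 2023)Q(Q2 2023) = 114×22 + 796×14 = 2508 + 11144 = 13652
link = 11854/13652 = 0.868298
Chained index = 100 × 1.161686 × 0.868298 = 100.8689

100.87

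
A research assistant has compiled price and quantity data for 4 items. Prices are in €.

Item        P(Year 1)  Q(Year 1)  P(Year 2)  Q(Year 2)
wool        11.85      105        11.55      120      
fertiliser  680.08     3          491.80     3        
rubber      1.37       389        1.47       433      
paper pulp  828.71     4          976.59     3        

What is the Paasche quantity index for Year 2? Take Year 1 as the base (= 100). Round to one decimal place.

Paasche quantity index uses current-period prices as weights.
ΣP(Year 2)·Q(Year 2) = 11.55×120 + 491.80×3 + 1.47×433 + 976.59×3 = 1386 + 1475.4 + 636.51 + 2929.77 = 6427.68
ΣP(Year 2)·Q(Year 1) = 11.55×105 + 491.80×3 + 1.47×389 + 976.59×4 = 1212.75 + 1475.4 + 571.83 + 3906.36 = 7166.34
Index = 6427.68 / 7166.34 × 100 = 89.6926

89.7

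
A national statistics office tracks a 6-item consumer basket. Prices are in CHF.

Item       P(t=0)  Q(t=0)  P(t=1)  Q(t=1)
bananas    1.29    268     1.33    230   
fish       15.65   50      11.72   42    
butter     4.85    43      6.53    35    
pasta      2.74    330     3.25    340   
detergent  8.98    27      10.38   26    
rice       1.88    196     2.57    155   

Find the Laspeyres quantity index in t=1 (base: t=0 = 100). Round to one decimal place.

Laspeyres quantity index uses base-period prices as weights.
ΣP(t=0)·Q(t=1) = 1.29×230 + 15.65×42 + 4.85×35 + 2.74×340 + 8.98×26 + 1.88×155 = 296.7 + 657.3 + 169.75 + 931.6 + 233.48 + 291.4 = 2580.23
ΣP(t=0)·Q(t=0) = 1.29×268 + 15.65×50 + 4.85×43 + 2.74×330 + 8.98×27 + 1.88×196 = 345.72 + 782.5 + 208.55 + 904.2 + 242.46 + 368.48 = 2851.91
Index = 2580.23 / 2851.91 × 100 = 90.4738

90.5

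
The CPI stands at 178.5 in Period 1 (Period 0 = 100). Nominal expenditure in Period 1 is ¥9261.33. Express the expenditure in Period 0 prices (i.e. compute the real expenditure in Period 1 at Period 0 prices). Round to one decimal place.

5188.4

Real = Nominal ÷ (Index/100) = 9261.33 ÷ (178.5/100)
     = 9261.33 ÷ 1.785 = 5188.4202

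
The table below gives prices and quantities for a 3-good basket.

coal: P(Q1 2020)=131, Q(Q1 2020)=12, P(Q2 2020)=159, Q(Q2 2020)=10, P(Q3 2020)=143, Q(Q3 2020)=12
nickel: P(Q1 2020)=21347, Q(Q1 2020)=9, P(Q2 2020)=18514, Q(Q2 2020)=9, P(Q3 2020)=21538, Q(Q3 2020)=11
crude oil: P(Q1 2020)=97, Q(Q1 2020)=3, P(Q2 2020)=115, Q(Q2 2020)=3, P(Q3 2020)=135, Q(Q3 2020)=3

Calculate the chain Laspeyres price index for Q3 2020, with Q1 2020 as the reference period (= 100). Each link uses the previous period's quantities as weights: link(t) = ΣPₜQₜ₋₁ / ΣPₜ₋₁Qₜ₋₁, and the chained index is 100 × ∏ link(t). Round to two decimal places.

Link Q1 2020→Q2 2020:
ΣP(Q2 2020)Q(Q1 2020) = 159×12 + 18514×9 + 115×3 = 1908 + 166626 + 345 = 168879
ΣP(Q1 2020)Q(Q1 2020) = 131×12 + 21347×9 + 97×3 = 1572 + 192123 + 291 = 193986
link = 168879/193986 = 0.870573
Link Q2 2020→Q3 2020:
ΣP(Q3 2020)Q(Q2 2020) = 143×10 + 21538×9 + 135×3 = 1430 + 193842 + 405 = 195677
ΣP(Q2 2020)Q(Q2 2020) = 159×10 + 18514×9 + 115×3 = 1590 + 166626 + 345 = 168561
link = 195677/168561 = 1.160868
Chained index = 100 × 0.870573 × 1.160868 = 101.0620

101.06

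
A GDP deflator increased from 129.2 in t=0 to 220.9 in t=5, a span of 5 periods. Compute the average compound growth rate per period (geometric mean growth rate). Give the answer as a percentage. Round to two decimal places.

Growth factor = (220.9/129.2)^(1/5) = (1.709752)^(1/5) = 1.113234
Growth rate = 1.113234 − 1 = 0.113234 = 11.3234%

11.32%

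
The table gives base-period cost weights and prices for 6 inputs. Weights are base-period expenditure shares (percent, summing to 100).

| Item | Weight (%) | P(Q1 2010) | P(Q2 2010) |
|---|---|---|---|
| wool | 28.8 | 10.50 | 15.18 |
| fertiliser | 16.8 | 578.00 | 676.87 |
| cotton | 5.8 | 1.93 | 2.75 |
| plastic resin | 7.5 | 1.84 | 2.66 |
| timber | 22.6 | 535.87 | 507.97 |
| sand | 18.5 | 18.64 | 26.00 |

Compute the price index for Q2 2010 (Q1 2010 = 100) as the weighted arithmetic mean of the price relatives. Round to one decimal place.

127.6

wool: 28.8 × (15.18/10.50) = 28.8 × 1.445714 = 41.6366
fertiliser: 16.8 × (676.87/578.00) = 16.8 × 1.171055 = 19.6737
cotton: 5.8 × (2.75/1.93) = 5.8 × 1.424870 = 8.2642
plastic resin: 7.5 × (2.66/1.84) = 7.5 × 1.445652 = 10.8424
timber: 22.6 × (507.97/535.87) = 22.6 × 0.947935 = 21.4233
sand: 18.5 × (26.00/18.64) = 18.5 × 1.394850 = 25.8047
Index = Σ wᵢ·(p₁ᵢ/p₀ᵢ) = 41.6366 + 19.6737 + 8.2642 + 10.8424 + 21.4233 + 25.8047 = 127.6450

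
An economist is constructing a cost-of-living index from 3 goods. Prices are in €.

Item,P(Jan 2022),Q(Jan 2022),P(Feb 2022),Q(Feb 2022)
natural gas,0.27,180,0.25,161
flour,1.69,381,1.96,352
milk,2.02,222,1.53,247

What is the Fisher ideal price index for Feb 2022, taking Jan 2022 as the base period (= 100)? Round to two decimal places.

98.30

Laspeyres component (base-period weights):
ΣP(Feb 2022)Q(Jan 2022) = 0.25×180 + 1.96×381 + 1.53×222 = 45 + 746.76 + 339.66 = 1131.42
ΣP(Jan 2022)Q(Jan 2022) = 0.27×180 + 1.69×381 + 2.02×222 = 48.6 + 643.89 + 448.44 = 1140.93
L = 1131.42 / 1140.93 × 100 = 99.1665
Paasche component (current-period weights):
ΣP(Feb 2022)Q(Feb 2022) = 0.25×161 + 1.96×352 + 1.53×247 = 40.25 + 689.92 + 377.91 = 1108.08
ΣP(Jan 2022)Q(Feb 2022) = 0.27×161 + 1.69×352 + 2.02×247 = 43.47 + 594.88 + 498.94 = 1137.29
P = 1108.08 / 1137.29 × 100 = 97.4316
Fisher = √(L × P) = √(99.1665 × 97.4316) = 98.2952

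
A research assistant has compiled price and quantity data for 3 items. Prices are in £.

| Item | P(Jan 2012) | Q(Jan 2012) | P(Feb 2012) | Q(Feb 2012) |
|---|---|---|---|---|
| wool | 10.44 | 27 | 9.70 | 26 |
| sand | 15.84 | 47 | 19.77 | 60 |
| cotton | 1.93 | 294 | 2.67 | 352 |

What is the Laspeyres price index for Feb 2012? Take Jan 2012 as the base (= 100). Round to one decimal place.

124.0

Laspeyres price index uses base-period quantities as weights.
ΣP(Feb 2012)·Q(Jan 2012) = 9.70×27 + 19.77×47 + 2.67×294 = 261.9 + 929.19 + 784.98 = 1976.07
ΣP(Jan 2012)·Q(Jan 2012) = 10.44×27 + 15.84×47 + 1.93×294 = 281.88 + 744.48 + 567.42 = 1593.78
Index = 1976.07 / 1593.78 × 100 = 123.9864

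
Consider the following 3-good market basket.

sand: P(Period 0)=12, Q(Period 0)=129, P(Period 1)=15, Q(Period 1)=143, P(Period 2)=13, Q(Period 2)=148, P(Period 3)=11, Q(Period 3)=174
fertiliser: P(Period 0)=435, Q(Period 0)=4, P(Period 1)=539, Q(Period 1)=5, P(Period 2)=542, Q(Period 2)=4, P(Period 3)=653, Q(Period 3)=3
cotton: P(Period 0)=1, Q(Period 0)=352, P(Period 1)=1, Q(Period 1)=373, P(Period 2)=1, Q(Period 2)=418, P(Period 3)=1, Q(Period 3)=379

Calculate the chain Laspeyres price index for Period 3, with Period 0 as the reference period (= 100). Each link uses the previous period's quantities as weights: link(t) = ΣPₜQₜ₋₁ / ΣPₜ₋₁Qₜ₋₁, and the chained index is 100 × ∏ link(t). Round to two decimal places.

Link Period 0→Period 1:
ΣP(Period 1)Q(Period 0) = 15×129 + 539×4 + 1×352 = 1935 + 2156 + 352 = 4443
ΣP(Period 0)Q(Period 0) = 12×129 + 435×4 + 1×352 = 1548 + 1740 + 352 = 3640
link = 4443/3640 = 1.220604
Link Period 1→Period 2:
ΣP(Period 2)Q(Period 1) = 13×143 + 542×5 + 1×373 = 1859 + 2710 + 373 = 4942
ΣP(Period 1)Q(Period 1) = 15×143 + 539×5 + 1×373 = 2145 + 2695 + 373 = 5213
link = 4942/5213 = 0.948015
Link Period 2→Period 3:
ΣP(Period 3)Q(Period 2) = 11×148 + 653×4 + 1×418 = 1628 + 2612 + 418 = 4658
ΣP(Period 2)Q(Period 2) = 13×148 + 542×4 + 1×418 = 1924 + 2168 + 418 = 4510
link = 4658/4510 = 1.032816
Chained index = 100 × 1.220604 × 0.948015 × 1.032816 = 119.5124

119.51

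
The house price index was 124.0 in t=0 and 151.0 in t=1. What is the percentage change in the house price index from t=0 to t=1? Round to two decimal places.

21.77%

Change = (151.0 − 124.0) / 124.0 × 100
       = 27.0 / 124.0 × 100 = 21.7742%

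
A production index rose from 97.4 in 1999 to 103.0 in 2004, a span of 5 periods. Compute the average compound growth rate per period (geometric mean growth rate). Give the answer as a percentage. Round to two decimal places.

Growth factor = (103.0/97.4)^(1/5) = (1.057495)^(1/5) = 1.011243
Growth rate = 1.011243 − 1 = 0.011243 = 1.1243%

1.12%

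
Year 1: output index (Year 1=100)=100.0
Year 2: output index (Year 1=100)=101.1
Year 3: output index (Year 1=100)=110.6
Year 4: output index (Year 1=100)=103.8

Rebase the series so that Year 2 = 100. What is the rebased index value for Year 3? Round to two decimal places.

Rebased(Year 3) = 110.6 / 101.1 × 100 = 109.3966

109.40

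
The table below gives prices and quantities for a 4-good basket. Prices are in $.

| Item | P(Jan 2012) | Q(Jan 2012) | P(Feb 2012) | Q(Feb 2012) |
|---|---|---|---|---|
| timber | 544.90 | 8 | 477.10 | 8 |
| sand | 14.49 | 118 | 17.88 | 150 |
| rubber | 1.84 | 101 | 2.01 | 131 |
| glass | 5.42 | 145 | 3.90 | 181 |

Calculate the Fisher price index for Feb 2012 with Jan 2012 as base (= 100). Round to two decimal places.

95.69

Laspeyres component (base-period weights):
ΣP(Feb 2012)Q(Jan 2012) = 477.10×8 + 17.88×118 + 2.01×101 + 3.90×145 = 3816.8 + 2109.84 + 203.01 + 565.5 = 6695.15
ΣP(Jan 2012)Q(Jan 2012) = 544.90×8 + 14.49×118 + 1.84×101 + 5.42×145 = 4359.2 + 1709.82 + 185.84 + 785.9 = 7040.76
L = 6695.15 / 7040.76 × 100 = 95.0913
Paasche component (current-period weights):
ΣP(Feb 2012)Q(Feb 2012) = 477.10×8 + 17.88×150 + 2.01×131 + 3.90×181 = 3816.8 + 2682 + 263.31 + 705.9 = 7468.01
ΣP(Jan 2012)Q(Feb 2012) = 544.90×8 + 14.49×150 + 1.84×131 + 5.42×181 = 4359.2 + 2173.5 + 241.04 + 981.02 = 7754.76
P = 7468.01 / 7754.76 × 100 = 96.3023
Fisher = √(L × P) = √(95.0913 × 96.3023) = 95.6949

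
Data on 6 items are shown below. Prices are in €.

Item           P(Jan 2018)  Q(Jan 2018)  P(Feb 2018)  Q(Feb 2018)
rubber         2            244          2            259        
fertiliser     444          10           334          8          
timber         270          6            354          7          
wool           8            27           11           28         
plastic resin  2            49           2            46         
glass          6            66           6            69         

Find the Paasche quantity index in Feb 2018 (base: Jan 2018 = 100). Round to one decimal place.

96.1

Paasche quantity index uses current-period prices as weights.
ΣP(Feb 2018)·Q(Feb 2018) = 2×259 + 334×8 + 354×7 + 11×28 + 2×46 + 6×69 = 518 + 2672 + 2478 + 308 + 92 + 414 = 6482
ΣP(Feb 2018)·Q(Jan 2018) = 2×244 + 334×10 + 354×6 + 11×27 + 2×49 + 6×66 = 488 + 3340 + 2124 + 297 + 98 + 396 = 6743
Index = 6482 / 6743 × 100 = 96.1293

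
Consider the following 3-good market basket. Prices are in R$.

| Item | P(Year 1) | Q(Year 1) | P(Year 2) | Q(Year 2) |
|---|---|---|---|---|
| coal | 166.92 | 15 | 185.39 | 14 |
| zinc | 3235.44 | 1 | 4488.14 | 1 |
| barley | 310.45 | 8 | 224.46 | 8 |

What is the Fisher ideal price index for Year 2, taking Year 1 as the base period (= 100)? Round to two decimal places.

110.23

Laspeyres component (base-period weights):
ΣP(Year 2)Q(Year 1) = 185.39×15 + 4488.14×1 + 224.46×8 = 2780.85 + 4488.14 + 1795.68 = 9064.67
ΣP(Year 1)Q(Year 1) = 166.92×15 + 3235.44×1 + 310.45×8 = 2503.8 + 3235.44 + 2483.6 = 8222.84
L = 9064.67 / 8222.84 × 100 = 110.2377
Paasche component (current-period weights):
ΣP(Year 2)Q(Year 2) = 185.39×14 + 4488.14×1 + 224.46×8 = 2595.46 + 4488.14 + 1795.68 = 8879.28
ΣP(Year 1)Q(Year 2) = 166.92×14 + 3235.44×1 + 310.45×8 = 2336.88 + 3235.44 + 2483.6 = 8055.92
P = 8879.28 / 8055.92 × 100 = 110.2206
Fisher = √(L × P) = √(110.2377 × 110.2206) = 110.2291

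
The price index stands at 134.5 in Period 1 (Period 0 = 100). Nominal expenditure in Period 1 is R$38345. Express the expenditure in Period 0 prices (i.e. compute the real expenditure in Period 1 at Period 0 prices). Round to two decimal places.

Real = Nominal ÷ (Index/100) = 38345 ÷ (134.5/100)
     = 38345 ÷ 1.345 = 28509.2937

28509.29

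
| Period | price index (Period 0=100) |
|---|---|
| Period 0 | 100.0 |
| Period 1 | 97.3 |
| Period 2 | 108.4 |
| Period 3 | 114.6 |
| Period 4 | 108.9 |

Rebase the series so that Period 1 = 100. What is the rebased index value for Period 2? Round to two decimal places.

Rebased(Period 2) = 108.4 / 97.3 × 100 = 111.4080

111.41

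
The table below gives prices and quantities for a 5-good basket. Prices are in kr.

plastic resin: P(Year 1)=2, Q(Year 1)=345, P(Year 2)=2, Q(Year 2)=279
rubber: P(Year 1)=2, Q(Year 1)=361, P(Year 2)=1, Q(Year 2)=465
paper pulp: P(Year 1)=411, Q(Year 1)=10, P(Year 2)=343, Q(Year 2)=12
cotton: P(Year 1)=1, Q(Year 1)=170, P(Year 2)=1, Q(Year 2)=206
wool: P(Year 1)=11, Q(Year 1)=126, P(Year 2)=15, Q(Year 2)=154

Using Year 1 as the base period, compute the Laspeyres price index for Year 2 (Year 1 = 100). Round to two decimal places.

Laspeyres price index uses base-period quantities as weights.
ΣP(Year 2)·Q(Year 1) = 2×345 + 1×361 + 343×10 + 1×170 + 15×126 = 690 + 361 + 3430 + 170 + 1890 = 6541
ΣP(Year 1)·Q(Year 1) = 2×345 + 2×361 + 411×10 + 1×170 + 11×126 = 690 + 722 + 4110 + 170 + 1386 = 7078
Index = 6541 / 7078 × 100 = 92.4131

92.41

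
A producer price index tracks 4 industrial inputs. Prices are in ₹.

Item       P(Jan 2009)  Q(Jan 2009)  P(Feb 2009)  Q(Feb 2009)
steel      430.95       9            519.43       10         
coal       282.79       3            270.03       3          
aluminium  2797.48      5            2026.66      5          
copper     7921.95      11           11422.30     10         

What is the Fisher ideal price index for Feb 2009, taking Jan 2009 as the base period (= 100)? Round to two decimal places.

Laspeyres component (base-period weights):
ΣP(Feb 2009)Q(Jan 2009) = 519.43×9 + 270.03×3 + 2026.66×5 + 11422.30×11 = 4674.87 + 810.09 + 10133.3 + 125645.3 = 141263.56
ΣP(Jan 2009)Q(Jan 2009) = 430.95×9 + 282.79×3 + 2797.48×5 + 7921.95×11 = 3878.55 + 848.37 + 13987.4 + 87141.45 = 105855.77
L = 141263.56 / 105855.77 × 100 = 133.4491
Paasche component (current-period weights):
ΣP(Feb 2009)Q(Feb 2009) = 519.43×10 + 270.03×3 + 2026.66×5 + 11422.30×10 = 5194.3 + 810.09 + 10133.3 + 114223 = 130360.69
ΣP(Jan 2009)Q(Feb 2009) = 430.95×10 + 282.79×3 + 2797.48×5 + 7921.95×10 = 4309.5 + 848.37 + 13987.4 + 79219.5 = 98364.77
P = 130360.69 / 98364.77 × 100 = 132.5278
Fisher = √(L × P) = √(133.4491 × 132.5278) = 132.9877

132.99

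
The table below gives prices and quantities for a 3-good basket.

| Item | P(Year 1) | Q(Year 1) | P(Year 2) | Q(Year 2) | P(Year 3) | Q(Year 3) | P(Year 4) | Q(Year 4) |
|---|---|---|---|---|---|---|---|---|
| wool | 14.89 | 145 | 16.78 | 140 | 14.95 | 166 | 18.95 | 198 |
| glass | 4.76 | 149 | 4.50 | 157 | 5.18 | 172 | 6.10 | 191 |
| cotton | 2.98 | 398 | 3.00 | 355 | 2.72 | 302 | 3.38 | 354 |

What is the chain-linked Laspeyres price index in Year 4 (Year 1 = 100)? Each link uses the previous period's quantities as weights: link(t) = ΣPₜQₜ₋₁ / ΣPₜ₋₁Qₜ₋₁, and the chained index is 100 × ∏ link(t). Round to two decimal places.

Link Year 1→Year 2:
ΣP(Year 2)Q(Year 1) = 16.78×145 + 4.50×149 + 3.00×398 = 2433.1 + 670.5 + 1194 = 4297.6
ΣP(Year 1)Q(Year 1) = 14.89×145 + 4.76×149 + 2.98×398 = 2159.05 + 709.24 + 1186.04 = 4054.33
link = 4297.6/4054.33 = 1.060003
Link Year 2→Year 3:
ΣP(Year 3)Q(Year 2) = 14.95×140 + 5.18×157 + 2.72×355 = 2093 + 813.26 + 965.6 = 3871.86
ΣP(Year 2)Q(Year 2) = 16.78×140 + 4.50×157 + 3.00×355 = 2349.2 + 706.5 + 1065 = 4120.7
link = 3871.86/4120.7 = 0.939612
Link Year 3→Year 4:
ΣP(Year 4)Q(Year 3) = 18.95×166 + 6.10×172 + 3.38×302 = 3145.7 + 1049.2 + 1020.76 = 5215.66
ΣP(Year 3)Q(Year 3) = 14.95×166 + 5.18×172 + 2.72×302 = 2481.7 + 890.96 + 821.44 = 4194.1
link = 5215.66/4194.1 = 1.243571
Chained index = 100 × 1.060003 × 0.939612 × 1.243571 = 123.8586

123.86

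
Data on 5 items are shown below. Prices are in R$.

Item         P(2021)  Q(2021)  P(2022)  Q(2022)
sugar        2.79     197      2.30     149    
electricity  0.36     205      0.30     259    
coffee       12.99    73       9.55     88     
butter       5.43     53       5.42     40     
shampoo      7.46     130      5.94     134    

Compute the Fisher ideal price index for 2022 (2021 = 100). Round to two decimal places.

79.76

Laspeyres component (base-period weights):
ΣP(2022)Q(2021) = 2.30×197 + 0.30×205 + 9.55×73 + 5.42×53 + 5.94×130 = 453.1 + 61.5 + 697.15 + 287.26 + 772.2 = 2271.21
ΣP(2021)Q(2021) = 2.79×197 + 0.36×205 + 12.99×73 + 5.43×53 + 7.46×130 = 549.63 + 73.8 + 948.27 + 287.79 + 969.8 = 2829.29
L = 2271.21 / 2829.29 × 100 = 80.2749
Paasche component (current-period weights):
ΣP(2022)Q(2022) = 2.30×149 + 0.30×259 + 9.55×88 + 5.42×40 + 5.94×134 = 342.7 + 77.7 + 840.4 + 216.8 + 795.96 = 2273.56
ΣP(2021)Q(2022) = 2.79×149 + 0.36×259 + 12.99×88 + 5.43×40 + 7.46×134 = 415.71 + 93.24 + 1143.12 + 217.2 + 999.64 = 2868.91
P = 2273.56 / 2868.91 × 100 = 79.2482
Fisher = √(L × P) = √(80.2749 × 79.2482) = 79.7599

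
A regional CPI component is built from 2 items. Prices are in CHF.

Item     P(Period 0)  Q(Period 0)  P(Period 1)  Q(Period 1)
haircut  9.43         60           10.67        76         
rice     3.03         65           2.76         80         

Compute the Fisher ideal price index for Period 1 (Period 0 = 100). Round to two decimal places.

107.51

Laspeyres component (base-period weights):
ΣP(Period 1)Q(Period 0) = 10.67×60 + 2.76×65 = 640.2 + 179.4 = 819.6
ΣP(Period 0)Q(Period 0) = 9.43×60 + 3.03×65 = 565.8 + 196.95 = 762.75
L = 819.6 / 762.75 × 100 = 107.4533
Paasche component (current-period weights):
ΣP(Period 1)Q(Period 1) = 10.67×76 + 2.76×80 = 810.92 + 220.8 = 1031.72
ΣP(Period 0)Q(Period 1) = 9.43×76 + 3.03×80 = 716.68 + 242.4 = 959.08
P = 1031.72 / 959.08 × 100 = 107.5739
Fisher = √(L × P) = √(107.4533 × 107.5739) = 107.5136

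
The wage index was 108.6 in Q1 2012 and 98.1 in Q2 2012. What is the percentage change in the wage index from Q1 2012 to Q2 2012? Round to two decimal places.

-9.67%

Change = (98.1 − 108.6) / 108.6 × 100
       = -10.5 / 108.6 × 100 = -9.6685%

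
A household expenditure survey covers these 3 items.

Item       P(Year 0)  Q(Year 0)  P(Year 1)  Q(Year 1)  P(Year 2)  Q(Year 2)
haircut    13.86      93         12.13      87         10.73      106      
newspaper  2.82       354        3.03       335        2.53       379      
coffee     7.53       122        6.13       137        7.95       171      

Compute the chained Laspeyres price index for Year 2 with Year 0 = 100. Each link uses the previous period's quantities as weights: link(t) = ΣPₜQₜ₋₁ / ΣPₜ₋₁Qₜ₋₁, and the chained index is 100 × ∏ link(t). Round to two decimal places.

Link Year 0→Year 1:
ΣP(Year 1)Q(Year 0) = 12.13×93 + 3.03×354 + 6.13×122 = 1128.09 + 1072.62 + 747.86 = 2948.57
ΣP(Year 0)Q(Year 0) = 13.86×93 + 2.82×354 + 7.53×122 = 1288.98 + 998.28 + 918.66 = 3205.92
link = 2948.57/3205.92 = 0.919727
Link Year 1→Year 2:
ΣP(Year 2)Q(Year 1) = 10.73×87 + 2.53×335 + 7.95×137 = 933.51 + 847.55 + 1089.15 = 2870.21
ΣP(Year 1)Q(Year 1) = 12.13×87 + 3.03×335 + 6.13×137 = 1055.31 + 1015.05 + 839.81 = 2910.17
link = 2870.21/2910.17 = 0.986269
Chained index = 100 × 0.919727 × 0.986269 = 90.7098

90.71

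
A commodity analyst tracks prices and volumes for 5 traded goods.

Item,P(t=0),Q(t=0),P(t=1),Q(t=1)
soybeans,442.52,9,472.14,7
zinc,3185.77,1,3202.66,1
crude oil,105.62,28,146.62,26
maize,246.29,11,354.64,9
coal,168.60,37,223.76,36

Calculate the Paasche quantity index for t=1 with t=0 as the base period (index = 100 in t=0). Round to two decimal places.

90.86

Paasche quantity index uses current-period prices as weights.
ΣP(t=1)·Q(t=1) = 472.14×7 + 3202.66×1 + 146.62×26 + 354.64×9 + 223.76×36 = 3304.98 + 3202.66 + 3812.12 + 3191.76 + 8055.36 = 21566.88
ΣP(t=1)·Q(t=0) = 472.14×9 + 3202.66×1 + 146.62×28 + 354.64×11 + 223.76×37 = 4249.26 + 3202.66 + 4105.36 + 3901.04 + 8279.12 = 23737.44
Index = 21566.88 / 23737.44 × 100 = 90.8560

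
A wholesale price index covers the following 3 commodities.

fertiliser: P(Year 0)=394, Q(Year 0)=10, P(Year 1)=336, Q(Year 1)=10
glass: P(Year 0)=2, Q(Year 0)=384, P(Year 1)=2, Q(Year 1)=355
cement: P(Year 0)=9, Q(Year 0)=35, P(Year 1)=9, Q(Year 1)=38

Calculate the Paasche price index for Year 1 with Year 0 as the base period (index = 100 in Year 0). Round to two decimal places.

88.38

Paasche price index uses current-period quantities as weights.
ΣP(Year 1)·Q(Year 1) = 336×10 + 2×355 + 9×38 = 3360 + 710 + 342 = 4412
ΣP(Year 0)·Q(Year 1) = 394×10 + 2×355 + 9×38 = 3940 + 710 + 342 = 4992
Index = 4412 / 4992 × 100 = 88.3814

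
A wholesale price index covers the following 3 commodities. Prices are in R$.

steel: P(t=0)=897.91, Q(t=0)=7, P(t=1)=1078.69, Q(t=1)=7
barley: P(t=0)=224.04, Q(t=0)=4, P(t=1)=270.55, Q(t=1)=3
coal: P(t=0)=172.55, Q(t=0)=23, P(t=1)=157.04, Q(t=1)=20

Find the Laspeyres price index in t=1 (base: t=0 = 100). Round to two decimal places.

Laspeyres price index uses base-period quantities as weights.
ΣP(t=1)·Q(t=0) = 1078.69×7 + 270.55×4 + 157.04×23 = 7550.83 + 1082.2 + 3611.92 = 12244.95
ΣP(t=0)·Q(t=0) = 897.91×7 + 224.04×4 + 172.55×23 = 6285.37 + 896.16 + 3968.65 = 11150.18
Index = 12244.95 / 11150.18 × 100 = 109.8184

109.82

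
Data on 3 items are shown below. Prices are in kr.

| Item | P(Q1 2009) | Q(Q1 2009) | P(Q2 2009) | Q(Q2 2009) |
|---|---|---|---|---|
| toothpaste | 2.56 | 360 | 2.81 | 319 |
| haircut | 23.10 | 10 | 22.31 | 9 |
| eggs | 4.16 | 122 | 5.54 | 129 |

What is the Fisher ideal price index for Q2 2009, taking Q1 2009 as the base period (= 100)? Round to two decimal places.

Laspeyres component (base-period weights):
ΣP(Q2 2009)Q(Q1 2009) = 2.81×360 + 22.31×10 + 5.54×122 = 1011.6 + 223.1 + 675.88 = 1910.58
ΣP(Q1 2009)Q(Q1 2009) = 2.56×360 + 23.10×10 + 4.16×122 = 921.6 + 231 + 507.52 = 1660.12
L = 1910.58 / 1660.12 × 100 = 115.0869
Paasche component (current-period weights):
ΣP(Q2 2009)Q(Q2 2009) = 2.81×319 + 22.31×9 + 5.54×129 = 896.39 + 200.79 + 714.66 = 1811.84
ΣP(Q1 2009)Q(Q2 2009) = 2.56×319 + 23.10×9 + 4.16×129 = 816.64 + 207.9 + 536.64 = 1561.18
P = 1811.84 / 1561.18 × 100 = 116.0558
Fisher = √(L × P) = √(115.0869 × 116.0558) = 115.5703

115.57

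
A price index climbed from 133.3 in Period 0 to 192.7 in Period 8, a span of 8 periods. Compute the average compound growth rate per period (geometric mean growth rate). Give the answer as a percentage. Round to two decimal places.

4.71%

Growth factor = (192.7/133.3)^(1/8) = (1.445611)^(1/8) = 1.047144
Growth rate = 1.047144 − 1 = 0.047144 = 4.7144%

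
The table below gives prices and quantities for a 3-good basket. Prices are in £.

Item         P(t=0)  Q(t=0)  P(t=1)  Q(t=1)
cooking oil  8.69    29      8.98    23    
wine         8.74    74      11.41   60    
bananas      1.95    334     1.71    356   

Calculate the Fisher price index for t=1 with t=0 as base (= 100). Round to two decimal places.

106.92

Laspeyres component (base-period weights):
ΣP(t=1)Q(t=0) = 8.98×29 + 11.41×74 + 1.71×334 = 260.42 + 844.34 + 571.14 = 1675.9
ΣP(t=0)Q(t=0) = 8.69×29 + 8.74×74 + 1.95×334 = 252.01 + 646.76 + 651.3 = 1550.07
L = 1675.9 / 1550.07 × 100 = 108.1177
Paasche component (current-period weights):
ΣP(t=1)Q(t=1) = 8.98×23 + 11.41×60 + 1.71×356 = 206.54 + 684.6 + 608.76 = 1499.9
ΣP(t=0)Q(t=1) = 8.69×23 + 8.74×60 + 1.95×356 = 199.87 + 524.4 + 694.2 = 1418.47
P = 1499.9 / 1418.47 × 100 = 105.7407
Fisher = √(L × P) = √(108.1177 × 105.7407) = 106.9226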